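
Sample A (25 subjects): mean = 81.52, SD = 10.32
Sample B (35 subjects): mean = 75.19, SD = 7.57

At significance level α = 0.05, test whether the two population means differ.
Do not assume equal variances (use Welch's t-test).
Welch's two-sample t-test:
H₀: μ₁ = μ₂
H₁: μ₁ ≠ μ₂
s₁²/n₁ = 10.32²/25 = 4.2601,  s₂²/n₂ = 7.57²/35 = 1.6373
SE = √(s₁²/n₁ + s₂²/n₂) = √(4.2601 + 1.6373) = 2.4285
df (Welch-Satterthwaite) = (s₁²/n₁ + s₂²/n₂)² / [(s₁²/n₁)²/(n₁-1) + (s₂²/n₂)²/(n₂-1)] ≈ 41.65
t = (x̄₁ - x̄₂) / SE = (81.52 - 75.19) / 2.4285 = 6.33 / 2.4285 = 2.607
p-value = 0.0126

Since p-value < α = 0.05, we reject H₀.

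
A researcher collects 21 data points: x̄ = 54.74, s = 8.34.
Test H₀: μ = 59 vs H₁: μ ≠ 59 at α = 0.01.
One-sample t-test:
H₀: μ = 59
H₁: μ ≠ 59
df = n - 1 = 20
t = (x̄ - μ₀) / (s/√n) = (54.74 - 59) / (8.34/√21) = -2.341
p-value = 0.0297

Since p-value > α = 0.01, we fail to reject H₀.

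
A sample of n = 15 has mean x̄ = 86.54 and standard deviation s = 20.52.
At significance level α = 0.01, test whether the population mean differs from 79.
One-sample t-test:
H₀: μ = 79
H₁: μ ≠ 79
df = n - 1 = 14
t = (x̄ - μ₀) / (s/√n) = (86.54 - 79) / (20.52/√15) = 1.423
p-value = 0.1766

Since p-value > α = 0.01, we fail to reject H₀.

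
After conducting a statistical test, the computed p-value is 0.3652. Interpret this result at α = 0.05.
Since p = 0.3652 > α = 0.05, fail to reject H₀.
There is insufficient evidence to reject the null hypothesis; the result is not statistically significant at the 0.05 level.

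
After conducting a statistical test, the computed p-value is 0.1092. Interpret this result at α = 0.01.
Since p = 0.1092 > α = 0.01, fail to reject H₀.
There is insufficient evidence to reject the null hypothesis; the result is not statistically significant at the 0.01 level.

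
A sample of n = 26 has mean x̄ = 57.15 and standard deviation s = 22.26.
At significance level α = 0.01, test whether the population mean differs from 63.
One-sample t-test:
H₀: μ = 63
H₁: μ ≠ 63
df = n - 1 = 25
t = (x̄ - μ₀) / (s/√n) = (57.15 - 63) / (22.26/√26) = -1.340
p-value = 0.1923

Since p-value > α = 0.01, we fail to reject H₀.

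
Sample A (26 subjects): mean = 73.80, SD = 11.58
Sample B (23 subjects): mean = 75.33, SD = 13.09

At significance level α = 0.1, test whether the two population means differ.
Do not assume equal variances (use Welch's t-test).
Welch's two-sample t-test:
H₀: μ₁ = μ₂
H₁: μ₁ ≠ μ₂
s₁²/n₁ = 11.58²/26 = 5.1576,  s₂²/n₂ = 13.09²/23 = 7.4499
SE = √(s₁²/n₁ + s₂²/n₂) = √(5.1576 + 7.4499) = 3.5507
df (Welch-Satterthwaite) = (s₁²/n₁ + s₂²/n₂)² / [(s₁²/n₁)²/(n₁-1) + (s₂²/n₂)²/(n₂-1)] ≈ 44.31
t = (x̄₁ - x̄₂) / SE = (73.80 - 75.33) / 3.5507 = -1.53 / 3.5507 = -0.431
p-value = 0.6686

Since p-value > α = 0.1, we fail to reject H₀.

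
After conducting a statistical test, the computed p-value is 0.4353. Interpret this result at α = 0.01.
Since p = 0.4353 > α = 0.01, fail to reject H₀.
There is insufficient evidence to reject the null hypothesis; the result is not statistically significant at the 0.01 level.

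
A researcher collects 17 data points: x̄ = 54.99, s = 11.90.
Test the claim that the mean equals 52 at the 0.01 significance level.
One-sample t-test:
H₀: μ = 52
H₁: μ ≠ 52
df = n - 1 = 16
t = (x̄ - μ₀) / (s/√n) = (54.99 - 52) / (11.90/√17) = 1.036
p-value = 0.3156

Since p-value > α = 0.01, we fail to reject H₀.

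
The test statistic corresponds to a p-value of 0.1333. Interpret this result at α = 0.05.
Since p = 0.1333 > α = 0.05, fail to reject H₀.
There is insufficient evidence to reject the null hypothesis; the result is not statistically significant at the 0.05 level.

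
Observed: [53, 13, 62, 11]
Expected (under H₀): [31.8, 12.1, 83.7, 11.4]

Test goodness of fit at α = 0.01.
Chi-square goodness of fit test:
H₀: observed counts match expected distribution
H₁: observed counts differ from expected distribution
df = k - 1 = 3
χ² = Σ(O - E)²/E
   = (53 - 31.8)²/31.8 + (13 - 12.1)²/12.1 + (62 - 83.7)²/83.7 + (11 - 11.4)²/11.4
   = 14.133 + 0.067 + 5.626 + 0.014
   = 19.84
p-value = 0.0002

Since p-value < α = 0.01, we reject H₀.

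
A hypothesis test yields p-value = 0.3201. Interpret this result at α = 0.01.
Since p = 0.3201 > α = 0.01, fail to reject H₀.
There is insufficient evidence to reject the null hypothesis; the result is not statistically significant at the 0.01 level.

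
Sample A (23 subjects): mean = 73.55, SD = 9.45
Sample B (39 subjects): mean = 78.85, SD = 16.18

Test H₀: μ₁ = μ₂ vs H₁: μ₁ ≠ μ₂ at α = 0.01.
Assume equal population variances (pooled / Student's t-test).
Student's two-sample t-test (equal variances):
H₀: μ₁ = μ₂
H₁: μ₁ ≠ μ₂
df = n₁ + n₂ - 2 = 60
Pooled variance s_p² = [(n₁-1)s₁² + (n₂-1)s₂²] / (n₁ + n₂ - 2) = [(22)(9.45²) + (38)(16.18²)] / 60 = 198.5461
SE = √(s_p²(1/n₁ + 1/n₂)) = √(198.5461 × (1/23 + 1/39)) = 3.7045
t = (x̄₁ - x̄₂) / SE = (73.55 - 78.85) / 3.7045 = -5.30 / 3.7045 = -1.431
p-value = 0.1577

Since p-value > α = 0.01, we fail to reject H₀.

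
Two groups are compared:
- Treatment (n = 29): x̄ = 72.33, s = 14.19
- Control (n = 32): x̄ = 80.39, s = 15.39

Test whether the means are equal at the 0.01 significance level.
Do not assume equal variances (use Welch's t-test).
Welch's two-sample t-test:
H₀: μ₁ = μ₂
H₁: μ₁ ≠ μ₂
s₁²/n₁ = 14.19²/29 = 6.9433,  s₂²/n₂ = 15.39²/32 = 7.4016
SE = √(s₁²/n₁ + s₂²/n₂) = √(6.9433 + 7.4016) = 3.7875
df (Welch-Satterthwaite) = (s₁²/n₁ + s₂²/n₂)² / [(s₁²/n₁)²/(n₁-1) + (s₂²/n₂)²/(n₂-1)] ≈ 58.98
t = (x̄₁ - x̄₂) / SE = (72.33 - 80.39) / 3.7875 = -8.06 / 3.7875 = -2.128
p-value = 0.0375

Since p-value > α = 0.01, we fail to reject H₀.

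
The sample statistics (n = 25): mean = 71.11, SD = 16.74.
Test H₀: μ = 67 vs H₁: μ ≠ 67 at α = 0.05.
One-sample t-test:
H₀: μ = 67
H₁: μ ≠ 67
df = n - 1 = 24
t = (x̄ - μ₀) / (s/√n) = (71.11 - 67) / (16.74/√25) = 1.228
p-value = 0.2315

Since p-value > α = 0.05, we fail to reject H₀.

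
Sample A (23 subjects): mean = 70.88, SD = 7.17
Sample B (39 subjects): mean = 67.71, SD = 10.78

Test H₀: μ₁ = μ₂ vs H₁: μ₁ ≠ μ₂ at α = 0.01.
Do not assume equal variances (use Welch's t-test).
Welch's two-sample t-test:
H₀: μ₁ = μ₂
H₁: μ₁ ≠ μ₂
s₁²/n₁ = 7.17²/23 = 2.2352,  s₂²/n₂ = 10.78²/39 = 2.9797
SE = √(s₁²/n₁ + s₂²/n₂) = √(2.2352 + 2.9797) = 2.2836
df (Welch-Satterthwaite) = (s₁²/n₁ + s₂²/n₂)² / [(s₁²/n₁)²/(n₁-1) + (s₂²/n₂)²/(n₂-1)] ≈ 59.02
t = (x̄₁ - x̄₂) / SE = (70.88 - 67.71) / 2.2836 = 3.17 / 2.2836 = 1.388
p-value = 0.1703

Since p-value > α = 0.01, we fail to reject H₀.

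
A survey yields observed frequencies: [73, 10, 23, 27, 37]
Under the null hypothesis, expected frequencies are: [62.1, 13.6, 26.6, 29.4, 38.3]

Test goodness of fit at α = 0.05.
Chi-square goodness of fit test:
H₀: observed counts match expected distribution
H₁: observed counts differ from expected distribution
df = k - 1 = 4
χ² = Σ(O - E)²/E
   = (73 - 62.1)²/62.1 + (10 - 13.6)²/13.6 + (23 - 26.6)²/26.6 + (27 - 29.4)²/29.4 + (37 - 38.3)²/38.3
   = 1.913 + 0.953 + 0.487 + 0.196 + 0.044
   = 3.59
p-value = 0.4638

Since p-value > α = 0.05, we fail to reject H₀.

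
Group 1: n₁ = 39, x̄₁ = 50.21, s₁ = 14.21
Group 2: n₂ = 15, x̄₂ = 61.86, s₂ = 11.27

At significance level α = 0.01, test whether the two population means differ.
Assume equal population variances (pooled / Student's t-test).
Student's two-sample t-test (equal variances):
H₀: μ₁ = μ₂
H₁: μ₁ ≠ μ₂
df = n₁ + n₂ - 2 = 52
Pooled variance s_p² = [(n₁-1)s₁² + (n₂-1)s₂²] / (n₁ + n₂ - 2) = [(38)(14.21²) + (14)(11.27²)] / 52 = 181.7557
SE = √(s_p²(1/n₁ + 1/n₂)) = √(181.7557 × (1/39 + 1/15)) = 4.0960
t = (x̄₁ - x̄₂) / SE = (50.21 - 61.86) / 4.0960 = -11.65 / 4.0960 = -2.844
p-value = 0.0064

Since p-value < α = 0.01, we reject H₀.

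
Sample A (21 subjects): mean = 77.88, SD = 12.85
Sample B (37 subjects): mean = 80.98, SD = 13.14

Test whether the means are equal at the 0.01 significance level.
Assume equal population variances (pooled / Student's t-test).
Student's two-sample t-test (equal variances):
H₀: μ₁ = μ₂
H₁: μ₁ ≠ μ₂
df = n₁ + n₂ - 2 = 56
Pooled variance s_p² = [(n₁-1)s₁² + (n₂-1)s₂²] / (n₁ + n₂ - 2) = [(20)(12.85²) + (36)(13.14²)] / 56 = 169.9678
SE = √(s_p²(1/n₁ + 1/n₂)) = √(169.9678 × (1/21 + 1/37)) = 3.5619
t = (x̄₁ - x̄₂) / SE = (77.88 - 80.98) / 3.5619 = -3.10 / 3.5619 = -0.870
p-value = 0.3878

Since p-value > α = 0.01, we fail to reject H₀.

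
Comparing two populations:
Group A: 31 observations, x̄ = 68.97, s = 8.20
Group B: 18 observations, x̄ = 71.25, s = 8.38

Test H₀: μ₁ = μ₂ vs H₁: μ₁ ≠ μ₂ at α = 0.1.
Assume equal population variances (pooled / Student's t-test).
Student's two-sample t-test (equal variances):
H₀: μ₁ = μ₂
H₁: μ₁ ≠ μ₂
df = n₁ + n₂ - 2 = 47
Pooled variance s_p² = [(n₁-1)s₁² + (n₂-1)s₂²] / (n₁ + n₂ - 2) = [(30)(8.20²) + (17)(8.38²)] / 47 = 68.3195
SE = √(s_p²(1/n₁ + 1/n₂)) = √(68.3195 × (1/31 + 1/18)) = 2.4494
t = (x̄₁ - x̄₂) / SE = (68.97 - 71.25) / 2.4494 = -2.28 / 2.4494 = -0.931
p-value = 0.3567

Since p-value > α = 0.1, we fail to reject H₀.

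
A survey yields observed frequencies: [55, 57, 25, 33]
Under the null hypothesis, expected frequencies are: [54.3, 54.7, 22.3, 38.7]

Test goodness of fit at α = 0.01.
Chi-square goodness of fit test:
H₀: observed counts match expected distribution
H₁: observed counts differ from expected distribution
df = k - 1 = 3
χ² = Σ(O - E)²/E
   = (55 - 54.3)²/54.3 + (57 - 54.7)²/54.7 + (25 - 22.3)²/22.3 + (33 - 38.7)²/38.7
   = 0.009 + 0.097 + 0.327 + 0.840
   = 1.27
p-value = 0.7358

Since p-value > α = 0.01, we fail to reject H₀.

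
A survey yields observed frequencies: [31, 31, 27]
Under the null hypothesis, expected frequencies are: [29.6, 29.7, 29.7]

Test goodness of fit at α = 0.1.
Chi-square goodness of fit test:
H₀: observed counts match expected distribution
H₁: observed counts differ from expected distribution
df = k - 1 = 2
χ² = Σ(O - E)²/E
   = (31 - 29.6)²/29.6 + (31 - 29.7)²/29.7 + (27 - 29.7)²/29.7
   = 0.066 + 0.057 + 0.245
   = 0.37
p-value = 0.8317

Since p-value > α = 0.1, we fail to reject H₀.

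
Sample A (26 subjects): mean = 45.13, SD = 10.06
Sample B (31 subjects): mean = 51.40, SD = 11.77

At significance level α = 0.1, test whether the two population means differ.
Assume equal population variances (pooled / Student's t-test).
Student's two-sample t-test (equal variances):
H₀: μ₁ = μ₂
H₁: μ₁ ≠ μ₂
df = n₁ + n₂ - 2 = 55
Pooled variance s_p² = [(n₁-1)s₁² + (n₂-1)s₂²] / (n₁ + n₂ - 2) = [(25)(10.06²) + (30)(11.77²)] / 55 = 121.5650
SE = √(s_p²(1/n₁ + 1/n₂)) = √(121.5650 × (1/26 + 1/31)) = 2.9321
t = (x̄₁ - x̄₂) / SE = (45.13 - 51.40) / 2.9321 = -6.27 / 2.9321 = -2.138
p-value = 0.0369

Since p-value < α = 0.1, we reject H₀.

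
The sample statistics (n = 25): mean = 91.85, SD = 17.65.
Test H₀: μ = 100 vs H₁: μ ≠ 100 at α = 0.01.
One-sample t-test:
H₀: μ = 100
H₁: μ ≠ 100
df = n - 1 = 24
t = (x̄ - μ₀) / (s/√n) = (91.85 - 100) / (17.65/√25) = -2.309
p-value = 0.0299

Since p-value > α = 0.01, we fail to reject H₀.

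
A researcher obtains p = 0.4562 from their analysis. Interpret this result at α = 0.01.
Since p = 0.4562 > α = 0.01, fail to reject H₀.
There is insufficient evidence to reject the null hypothesis; the result is not statistically significant at the 0.01 level.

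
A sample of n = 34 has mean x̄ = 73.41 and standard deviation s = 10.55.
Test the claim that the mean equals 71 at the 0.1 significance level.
One-sample t-test:
H₀: μ = 71
H₁: μ ≠ 71
df = n - 1 = 33
t = (x̄ - μ₀) / (s/√n) = (73.41 - 71) / (10.55/√34) = 1.332
p-value = 0.1920

Since p-value > α = 0.1, we fail to reject H₀.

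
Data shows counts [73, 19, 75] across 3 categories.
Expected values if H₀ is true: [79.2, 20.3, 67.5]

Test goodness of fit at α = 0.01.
Chi-square goodness of fit test:
H₀: observed counts match expected distribution
H₁: observed counts differ from expected distribution
df = k - 1 = 2
χ² = Σ(O - E)²/E
   = (73 - 79.2)²/79.2 + (19 - 20.3)²/20.3 + (75 - 67.5)²/67.5
   = 0.485 + 0.083 + 0.833
   = 1.40
p-value = 0.4961

Since p-value > α = 0.01, we fail to reject H₀.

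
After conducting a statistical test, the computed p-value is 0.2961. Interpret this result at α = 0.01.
Since p = 0.2961 > α = 0.01, fail to reject H₀.
There is insufficient evidence to reject the null hypothesis; the result is not statistically significant at the 0.01 level.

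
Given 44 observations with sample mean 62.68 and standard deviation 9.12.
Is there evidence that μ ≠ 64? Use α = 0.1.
One-sample t-test:
H₀: μ = 64
H₁: μ ≠ 64
df = n - 1 = 43
t = (x̄ - μ₀) / (s/√n) = (62.68 - 64) / (9.12/√44) = -0.960
p-value = 0.3424

Since p-value > α = 0.1, we fail to reject H₀.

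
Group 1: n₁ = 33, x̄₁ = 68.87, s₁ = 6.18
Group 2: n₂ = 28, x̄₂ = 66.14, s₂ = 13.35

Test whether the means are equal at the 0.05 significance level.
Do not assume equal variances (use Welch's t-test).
Welch's two-sample t-test:
H₀: μ₁ = μ₂
H₁: μ₁ ≠ μ₂
s₁²/n₁ = 6.18²/33 = 1.1573,  s₂²/n₂ = 13.35²/28 = 6.3651
SE = √(s₁²/n₁ + s₂²/n₂) = √(1.1573 + 6.3651) = 2.7427
df (Welch-Satterthwaite) = (s₁²/n₁ + s₂²/n₂)² / [(s₁²/n₁)²/(n₁-1) + (s₂²/n₂)²/(n₂-1)] ≈ 36.69
t = (x̄₁ - x̄₂) / SE = (68.87 - 66.14) / 2.7427 = 2.73 / 2.7427 = 0.995
p-value = 0.3261

Since p-value > α = 0.05, we fail to reject H₀.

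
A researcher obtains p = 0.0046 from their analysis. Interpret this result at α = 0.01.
Since p = 0.0046 < α = 0.01, reject H₀.
There is sufficient evidence to reject the null hypothesis; the result is statistically significant at the 0.01 level.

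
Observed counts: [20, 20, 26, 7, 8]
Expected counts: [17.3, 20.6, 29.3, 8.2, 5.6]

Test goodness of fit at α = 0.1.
Chi-square goodness of fit test:
H₀: observed counts match expected distribution
H₁: observed counts differ from expected distribution
df = k - 1 = 4
χ² = Σ(O - E)²/E
   = (20 - 17.3)²/17.3 + (20 - 20.6)²/20.6 + (26 - 29.3)²/29.3 + (7 - 8.2)²/8.2 + (8 - 5.6)²/5.6
   = 0.421 + 0.017 + 0.372 + 0.176 + 1.029
   = 2.01
p-value = 0.7331

Since p-value > α = 0.1, we fail to reject H₀.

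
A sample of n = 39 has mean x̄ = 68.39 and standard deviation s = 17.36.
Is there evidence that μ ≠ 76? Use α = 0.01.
One-sample t-test:
H₀: μ = 76
H₁: μ ≠ 76
df = n - 1 = 38
t = (x̄ - μ₀) / (s/√n) = (68.39 - 76) / (17.36/√39) = -2.738
p-value = 0.0094

Since p-value < α = 0.01, we reject H₀.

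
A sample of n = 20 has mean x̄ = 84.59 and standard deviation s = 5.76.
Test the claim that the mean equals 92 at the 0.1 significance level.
One-sample t-test:
H₀: μ = 92
H₁: μ ≠ 92
df = n - 1 = 19
t = (x̄ - μ₀) / (s/√n) = (84.59 - 92) / (5.76/√20) = -5.753
p-value < 0.0001

Since p-value < α = 0.1, we reject H₀.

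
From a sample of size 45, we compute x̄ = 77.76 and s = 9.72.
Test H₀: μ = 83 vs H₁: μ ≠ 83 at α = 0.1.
One-sample t-test:
H₀: μ = 83
H₁: μ ≠ 83
df = n - 1 = 44
t = (x̄ - μ₀) / (s/√n) = (77.76 - 83) / (9.72/√45) = -3.616
p-value = 0.0008

Since p-value < α = 0.1, we reject H₀.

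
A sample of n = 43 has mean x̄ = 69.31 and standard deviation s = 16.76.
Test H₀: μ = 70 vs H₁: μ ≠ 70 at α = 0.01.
One-sample t-test:
H₀: μ = 70
H₁: μ ≠ 70
df = n - 1 = 42
t = (x̄ - μ₀) / (s/√n) = (69.31 - 70) / (16.76/√43) = -0.270
p-value = 0.7885

Since p-value > α = 0.01, we fail to reject H₀.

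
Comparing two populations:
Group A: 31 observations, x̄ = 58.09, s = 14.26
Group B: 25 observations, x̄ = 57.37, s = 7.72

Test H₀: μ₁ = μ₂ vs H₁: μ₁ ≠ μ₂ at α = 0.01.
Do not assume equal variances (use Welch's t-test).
Welch's two-sample t-test:
H₀: μ₁ = μ₂
H₁: μ₁ ≠ μ₂
s₁²/n₁ = 14.26²/31 = 6.5596,  s₂²/n₂ = 7.72²/25 = 2.3839
SE = √(s₁²/n₁ + s₂²/n₂) = √(6.5596 + 2.3839) = 2.9906
df (Welch-Satterthwaite) = (s₁²/n₁ + s₂²/n₂)² / [(s₁²/n₁)²/(n₁-1) + (s₂²/n₂)²/(n₂-1)] ≈ 47.87
t = (x̄₁ - x̄₂) / SE = (58.09 - 57.37) / 2.9906 = 0.72 / 2.9906 = 0.241
p-value = 0.8108

Since p-value > α = 0.01, we fail to reject H₀.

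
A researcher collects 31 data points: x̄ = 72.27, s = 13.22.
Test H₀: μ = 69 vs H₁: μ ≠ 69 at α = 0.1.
One-sample t-test:
H₀: μ = 69
H₁: μ ≠ 69
df = n - 1 = 30
t = (x̄ - μ₀) / (s/√n) = (72.27 - 69) / (13.22/√31) = 1.377
p-value = 0.1786

Since p-value > α = 0.1, we fail to reject H₀.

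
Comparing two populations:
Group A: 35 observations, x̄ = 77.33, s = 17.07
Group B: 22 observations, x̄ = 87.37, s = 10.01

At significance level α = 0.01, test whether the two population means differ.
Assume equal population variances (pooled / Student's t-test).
Student's two-sample t-test (equal variances):
H₀: μ₁ = μ₂
H₁: μ₁ ≠ μ₂
df = n₁ + n₂ - 2 = 55
Pooled variance s_p² = [(n₁-1)s₁² + (n₂-1)s₂²] / (n₁ + n₂ - 2) = [(34)(17.07²) + (21)(10.01²)] / 55 = 218.3871
SE = √(s_p²(1/n₁ + 1/n₂)) = √(218.3871 × (1/35 + 1/22)) = 4.0207
t = (x̄₁ - x̄₂) / SE = (77.33 - 87.37) / 4.0207 = -10.04 / 4.0207 = -2.497
p-value = 0.0155

Since p-value > α = 0.01, we fail to reject H₀.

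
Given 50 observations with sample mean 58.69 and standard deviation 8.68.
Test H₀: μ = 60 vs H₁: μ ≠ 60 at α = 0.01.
One-sample t-test:
H₀: μ = 60
H₁: μ ≠ 60
df = n - 1 = 49
t = (x̄ - μ₀) / (s/√n) = (58.69 - 60) / (8.68/√50) = -1.067
p-value = 0.2911

Since p-value > α = 0.01, we fail to reject H₀.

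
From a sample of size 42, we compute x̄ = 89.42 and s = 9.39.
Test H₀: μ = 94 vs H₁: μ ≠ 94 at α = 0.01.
One-sample t-test:
H₀: μ = 94
H₁: μ ≠ 94
df = n - 1 = 41
t = (x̄ - μ₀) / (s/√n) = (89.42 - 94) / (9.39/√42) = -3.161
p-value = 0.0030

Since p-value < α = 0.01, we reject H₀.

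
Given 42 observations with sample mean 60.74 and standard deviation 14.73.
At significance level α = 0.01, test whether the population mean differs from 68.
One-sample t-test:
H₀: μ = 68
H₁: μ ≠ 68
df = n - 1 = 41
t = (x̄ - μ₀) / (s/√n) = (60.74 - 68) / (14.73/√42) = -3.194
p-value = 0.0027

Since p-value < α = 0.01, we reject H₀.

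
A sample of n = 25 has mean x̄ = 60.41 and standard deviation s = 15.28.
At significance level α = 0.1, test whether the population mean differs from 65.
One-sample t-test:
H₀: μ = 65
H₁: μ ≠ 65
df = n - 1 = 24
t = (x̄ - μ₀) / (s/√n) = (60.41 - 65) / (15.28/√25) = -1.502
p-value = 0.1462

Since p-value > α = 0.1, we fail to reject H₀.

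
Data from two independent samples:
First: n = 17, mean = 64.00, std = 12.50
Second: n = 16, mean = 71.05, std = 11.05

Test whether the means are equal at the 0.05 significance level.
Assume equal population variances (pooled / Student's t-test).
Student's two-sample t-test (equal variances):
H₀: μ₁ = μ₂
H₁: μ₁ ≠ μ₂
df = n₁ + n₂ - 2 = 31
Pooled variance s_p² = [(n₁-1)s₁² + (n₂-1)s₂²] / (n₁ + n₂ - 2) = [(16)(12.50²) + (15)(11.05²)] / 31 = 139.7270
SE = √(s_p²(1/n₁ + 1/n₂)) = √(139.7270 × (1/17 + 1/16)) = 4.1173
t = (x̄₁ - x̄₂) / SE = (64.00 - 71.05) / 4.1173 = -7.05 / 4.1173 = -1.712
p-value = 0.0968

Since p-value > α = 0.05, we fail to reject H₀.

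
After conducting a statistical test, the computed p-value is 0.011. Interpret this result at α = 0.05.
Since p = 0.011 < α = 0.05, reject H₀.
There is sufficient evidence to reject the null hypothesis; the result is statistically significant at the 0.05 level.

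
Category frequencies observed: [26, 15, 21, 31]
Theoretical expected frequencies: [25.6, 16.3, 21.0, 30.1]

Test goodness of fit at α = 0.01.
Chi-square goodness of fit test:
H₀: observed counts match expected distribution
H₁: observed counts differ from expected distribution
df = k - 1 = 3
χ² = Σ(O - E)²/E
   = (26 - 25.6)²/25.6 + (15 - 16.3)²/16.3 + (21 - 21.0)²/21.0 + (31 - 30.1)²/30.1
   = 0.006 + 0.104 + 0.000 + 0.027
   = 0.14
p-value = 0.9871

Since p-value > α = 0.01, we fail to reject H₀.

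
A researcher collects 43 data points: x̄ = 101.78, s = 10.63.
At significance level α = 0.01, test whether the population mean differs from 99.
One-sample t-test:
H₀: μ = 99
H₁: μ ≠ 99
df = n - 1 = 42
t = (x̄ - μ₀) / (s/√n) = (101.78 - 99) / (10.63/√43) = 1.715
p-value = 0.0937

Since p-value > α = 0.01, we fail to reject H₀.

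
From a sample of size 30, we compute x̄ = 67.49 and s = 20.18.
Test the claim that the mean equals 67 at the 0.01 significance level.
One-sample t-test:
H₀: μ = 67
H₁: μ ≠ 67
df = n - 1 = 29
t = (x̄ - μ₀) / (s/√n) = (67.49 - 67) / (20.18/√30) = 0.133
p-value = 0.8951

Since p-value > α = 0.01, we fail to reject H₀.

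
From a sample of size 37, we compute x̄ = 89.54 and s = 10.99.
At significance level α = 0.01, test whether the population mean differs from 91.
One-sample t-test:
H₀: μ = 91
H₁: μ ≠ 91
df = n - 1 = 36
t = (x̄ - μ₀) / (s/√n) = (89.54 - 91) / (10.99/√37) = -0.808
p-value = 0.4244

Since p-value > α = 0.01, we fail to reject H₀.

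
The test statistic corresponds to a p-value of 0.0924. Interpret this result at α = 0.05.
Since p = 0.0924 > α = 0.05, fail to reject H₀.
There is insufficient evidence to reject the null hypothesis; the result is not statistically significant at the 0.05 level.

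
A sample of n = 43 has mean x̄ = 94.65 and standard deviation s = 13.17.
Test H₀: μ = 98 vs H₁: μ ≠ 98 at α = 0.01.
One-sample t-test:
H₀: μ = 98
H₁: μ ≠ 98
df = n - 1 = 42
t = (x̄ - μ₀) / (s/√n) = (94.65 - 98) / (13.17/√43) = -1.668
p-value = 0.1028

Since p-value > α = 0.01, we fail to reject H₀.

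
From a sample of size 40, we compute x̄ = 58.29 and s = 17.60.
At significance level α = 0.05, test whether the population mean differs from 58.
One-sample t-test:
H₀: μ = 58
H₁: μ ≠ 58
df = n - 1 = 39
t = (x̄ - μ₀) / (s/√n) = (58.29 - 58) / (17.60/√40) = 0.104
p-value = 0.9175

Since p-value > α = 0.05, we fail to reject H₀.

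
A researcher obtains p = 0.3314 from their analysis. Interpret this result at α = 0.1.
Since p = 0.3314 > α = 0.1, fail to reject H₀.
There is insufficient evidence to reject the null hypothesis; the result is not statistically significant at the 0.1 level.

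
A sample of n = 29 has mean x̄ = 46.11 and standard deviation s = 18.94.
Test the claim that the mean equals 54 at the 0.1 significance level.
One-sample t-test:
H₀: μ = 54
H₁: μ ≠ 54
df = n - 1 = 28
t = (x̄ - μ₀) / (s/√n) = (46.11 - 54) / (18.94/√29) = -2.243
p-value = 0.0330

Since p-value < α = 0.1, we reject H₀.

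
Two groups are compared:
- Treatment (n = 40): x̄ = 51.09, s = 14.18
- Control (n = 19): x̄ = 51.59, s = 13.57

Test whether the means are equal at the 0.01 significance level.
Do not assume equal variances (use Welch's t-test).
Welch's two-sample t-test:
H₀: μ₁ = μ₂
H₁: μ₁ ≠ μ₂
s₁²/n₁ = 14.18²/40 = 5.0268,  s₂²/n₂ = 13.57²/19 = 9.6918
SE = √(s₁²/n₁ + s₂²/n₂) = √(5.0268 + 9.6918) = 3.8365
df (Welch-Satterthwaite) = (s₁²/n₁ + s₂²/n₂)² / [(s₁²/n₁)²/(n₁-1) + (s₂²/n₂)²/(n₂-1)] ≈ 36.93
t = (x̄₁ - x̄₂) / SE = (51.09 - 51.59) / 3.8365 = -0.50 / 3.8365 = -0.130
p-value = 0.8970

Since p-value > α = 0.01, we fail to reject H₀.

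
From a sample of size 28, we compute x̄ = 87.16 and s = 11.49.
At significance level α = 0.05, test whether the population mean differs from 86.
One-sample t-test:
H₀: μ = 86
H₁: μ ≠ 86
df = n - 1 = 27
t = (x̄ - μ₀) / (s/√n) = (87.16 - 86) / (11.49/√28) = 0.534
p-value = 0.5976

Since p-value > α = 0.05, we fail to reject H₀.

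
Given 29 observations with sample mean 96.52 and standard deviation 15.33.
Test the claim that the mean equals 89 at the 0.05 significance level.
One-sample t-test:
H₀: μ = 89
H₁: μ ≠ 89
df = n - 1 = 28
t = (x̄ - μ₀) / (s/√n) = (96.52 - 89) / (15.33/√29) = 2.642
p-value = 0.0133

Since p-value < α = 0.05, we reject H₀.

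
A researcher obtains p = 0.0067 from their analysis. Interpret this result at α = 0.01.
Since p = 0.0067 < α = 0.01, reject H₀.
There is sufficient evidence to reject the null hypothesis; the result is statistically significant at the 0.01 level.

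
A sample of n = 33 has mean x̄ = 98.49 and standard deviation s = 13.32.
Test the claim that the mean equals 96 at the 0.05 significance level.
One-sample t-test:
H₀: μ = 96
H₁: μ ≠ 96
df = n - 1 = 32
t = (x̄ - μ₀) / (s/√n) = (98.49 - 96) / (13.32/√33) = 1.074
p-value = 0.2909

Since p-value > α = 0.05, we fail to reject H₀.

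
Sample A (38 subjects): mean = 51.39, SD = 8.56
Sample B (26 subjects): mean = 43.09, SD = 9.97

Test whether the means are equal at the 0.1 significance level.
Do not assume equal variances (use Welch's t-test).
Welch's two-sample t-test:
H₀: μ₁ = μ₂
H₁: μ₁ ≠ μ₂
s₁²/n₁ = 8.56²/38 = 1.9283,  s₂²/n₂ = 9.97²/26 = 3.8231
SE = √(s₁²/n₁ + s₂²/n₂) = √(1.9283 + 3.8231) = 2.3982
df (Welch-Satterthwaite) = (s₁²/n₁ + s₂²/n₂)² / [(s₁²/n₁)²/(n₁-1) + (s₂²/n₂)²/(n₂-1)] ≈ 48.28
t = (x̄₁ - x̄₂) / SE = (51.39 - 43.09) / 2.3982 = 8.30 / 2.3982 = 3.461
p-value = 0.0011

Since p-value < α = 0.1, we reject H₀.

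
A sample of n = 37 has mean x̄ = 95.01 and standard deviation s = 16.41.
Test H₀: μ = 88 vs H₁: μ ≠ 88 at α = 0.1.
One-sample t-test:
H₀: μ = 88
H₁: μ ≠ 88
df = n - 1 = 36
t = (x̄ - μ₀) / (s/√n) = (95.01 - 88) / (16.41/√37) = 2.598
p-value = 0.0135

Since p-value < α = 0.1, we reject H₀.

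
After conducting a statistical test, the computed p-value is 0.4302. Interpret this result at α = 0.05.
Since p = 0.4302 > α = 0.05, fail to reject H₀.
There is insufficient evidence to reject the null hypothesis; the result is not statistically significant at the 0.05 level.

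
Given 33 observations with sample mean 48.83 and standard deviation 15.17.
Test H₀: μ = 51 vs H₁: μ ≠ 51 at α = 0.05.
One-sample t-test:
H₀: μ = 51
H₁: μ ≠ 51
df = n - 1 = 32
t = (x̄ - μ₀) / (s/√n) = (48.83 - 51) / (15.17/√33) = -0.822
p-value = 0.4173

Since p-value > α = 0.05, we fail to reject H₀.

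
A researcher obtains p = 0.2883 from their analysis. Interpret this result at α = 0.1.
Since p = 0.2883 > α = 0.1, fail to reject H₀.
There is insufficient evidence to reject the null hypothesis; the result is not statistically significant at the 0.1 level.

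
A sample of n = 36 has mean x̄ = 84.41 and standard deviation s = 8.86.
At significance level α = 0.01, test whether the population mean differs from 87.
One-sample t-test:
H₀: μ = 87
H₁: μ ≠ 87
df = n - 1 = 35
t = (x̄ - μ₀) / (s/√n) = (84.41 - 87) / (8.86/√36) = -1.754
p-value = 0.0882

Since p-value > α = 0.01, we fail to reject H₀.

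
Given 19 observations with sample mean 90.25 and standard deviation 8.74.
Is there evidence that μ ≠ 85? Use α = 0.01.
One-sample t-test:
H₀: μ = 85
H₁: μ ≠ 85
df = n - 1 = 18
t = (x̄ - μ₀) / (s/√n) = (90.25 - 85) / (8.74/√19) = 2.618
p-value = 0.0174

Since p-value > α = 0.01, we fail to reject H₀.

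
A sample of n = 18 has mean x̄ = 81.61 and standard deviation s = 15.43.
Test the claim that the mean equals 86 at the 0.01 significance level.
One-sample t-test:
H₀: μ = 86
H₁: μ ≠ 86
df = n - 1 = 17
t = (x̄ - μ₀) / (s/√n) = (81.61 - 86) / (15.43/√18) = -1.207
p-value = 0.2439

Since p-value > α = 0.01, we fail to reject H₀.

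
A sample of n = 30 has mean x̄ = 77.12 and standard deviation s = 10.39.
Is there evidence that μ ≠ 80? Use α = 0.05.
One-sample t-test:
H₀: μ = 80
H₁: μ ≠ 80
df = n - 1 = 29
t = (x̄ - μ₀) / (s/√n) = (77.12 - 80) / (10.39/√30) = -1.518
p-value = 0.1398

Since p-value > α = 0.05, we fail to reject H₀.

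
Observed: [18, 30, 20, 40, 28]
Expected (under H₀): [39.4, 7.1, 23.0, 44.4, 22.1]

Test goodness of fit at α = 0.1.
Chi-square goodness of fit test:
H₀: observed counts match expected distribution
H₁: observed counts differ from expected distribution
df = k - 1 = 4
χ² = Σ(O - E)²/E
   = (18 - 39.4)²/39.4 + (30 - 7.1)²/7.1 + (20 - 23.0)²/23.0 + (40 - 44.4)²/44.4 + (28 - 22.1)²/22.1
   = 11.623 + 73.861 + 0.391 + 0.436 + 1.575
   = 87.89
p-value < 0.0001

Since p-value < α = 0.1, we reject H₀.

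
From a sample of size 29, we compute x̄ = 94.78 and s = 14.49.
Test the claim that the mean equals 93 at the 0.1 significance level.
One-sample t-test:
H₀: μ = 93
H₁: μ ≠ 93
df = n - 1 = 28
t = (x̄ - μ₀) / (s/√n) = (94.78 - 93) / (14.49/√29) = 0.662
p-value = 0.5137

Since p-value > α = 0.1, we fail to reject H₀.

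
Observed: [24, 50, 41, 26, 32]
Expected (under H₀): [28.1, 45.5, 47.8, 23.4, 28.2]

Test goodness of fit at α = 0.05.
Chi-square goodness of fit test:
H₀: observed counts match expected distribution
H₁: observed counts differ from expected distribution
df = k - 1 = 4
χ² = Σ(O - E)²/E
   = (24 - 28.1)²/28.1 + (50 - 45.5)²/45.5 + (41 - 47.8)²/47.8 + (26 - 23.4)²/23.4 + (32 - 28.2)²/28.2
   = 0.598 + 0.445 + 0.967 + 0.289 + 0.512
   = 2.81
p-value = 0.5898

Since p-value > α = 0.05, we fail to reject H₀.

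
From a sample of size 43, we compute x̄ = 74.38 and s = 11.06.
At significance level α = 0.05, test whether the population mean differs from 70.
One-sample t-test:
H₀: μ = 70
H₁: μ ≠ 70
df = n - 1 = 42
t = (x̄ - μ₀) / (s/√n) = (74.38 - 70) / (11.06/√43) = 2.597
p-value = 0.0129

Since p-value < α = 0.05, we reject H₀.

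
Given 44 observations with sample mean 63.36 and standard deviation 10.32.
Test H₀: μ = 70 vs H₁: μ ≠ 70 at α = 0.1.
One-sample t-test:
H₀: μ = 70
H₁: μ ≠ 70
df = n - 1 = 43
t = (x̄ - μ₀) / (s/√n) = (63.36 - 70) / (10.32/√44) = -4.268
p-value = 0.0001

Since p-value < α = 0.1, we reject H₀.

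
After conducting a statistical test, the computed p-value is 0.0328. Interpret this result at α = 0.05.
Since p = 0.0328 < α = 0.05, reject H₀.
There is sufficient evidence to reject the null hypothesis; the result is statistically significant at the 0.05 level.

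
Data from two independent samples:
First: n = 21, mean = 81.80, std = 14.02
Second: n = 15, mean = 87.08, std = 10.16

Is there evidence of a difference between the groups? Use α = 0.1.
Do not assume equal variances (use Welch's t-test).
Welch's two-sample t-test:
H₀: μ₁ = μ₂
H₁: μ₁ ≠ μ₂
s₁²/n₁ = 14.02²/21 = 9.3600,  s₂²/n₂ = 10.16²/15 = 6.8817
SE = √(s₁²/n₁ + s₂²/n₂) = √(9.3600 + 6.8817) = 4.0301
df (Welch-Satterthwaite) = (s₁²/n₁ + s₂²/n₂)² / [(s₁²/n₁)²/(n₁-1) + (s₂²/n₂)²/(n₂-1)] ≈ 33.98
t = (x̄₁ - x̄₂) / SE = (81.80 - 87.08) / 4.0301 = -5.28 / 4.0301 = -1.310
p-value = 0.1989

Since p-value > α = 0.1, we fail to reject H₀.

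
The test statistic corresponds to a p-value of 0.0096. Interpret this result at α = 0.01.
Since p = 0.0096 < α = 0.01, reject H₀.
There is sufficient evidence to reject the null hypothesis; the result is statistically significant at the 0.01 level.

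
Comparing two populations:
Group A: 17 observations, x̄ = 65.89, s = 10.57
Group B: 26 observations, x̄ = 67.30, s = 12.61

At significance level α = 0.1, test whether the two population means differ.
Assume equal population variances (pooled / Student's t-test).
Student's two-sample t-test (equal variances):
H₀: μ₁ = μ₂
H₁: μ₁ ≠ μ₂
df = n₁ + n₂ - 2 = 41
Pooled variance s_p² = [(n₁-1)s₁² + (n₂-1)s₂²] / (n₁ + n₂ - 2) = [(16)(10.57²) + (25)(12.61²)] / 41 = 140.5586
SE = √(s_p²(1/n₁ + 1/n₂)) = √(140.5586 × (1/17 + 1/26)) = 3.6979
t = (x̄₁ - x̄₂) / SE = (65.89 - 67.30) / 3.6979 = -1.41 / 3.6979 = -0.381
p-value = 0.7049

Since p-value > α = 0.1, we fail to reject H₀.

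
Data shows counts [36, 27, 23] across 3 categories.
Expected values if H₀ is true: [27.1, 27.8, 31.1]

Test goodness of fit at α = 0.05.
Chi-square goodness of fit test:
H₀: observed counts match expected distribution
H₁: observed counts differ from expected distribution
df = k - 1 = 2
χ² = Σ(O - E)²/E
   = (36 - 27.1)²/27.1 + (27 - 27.8)²/27.8 + (23 - 31.1)²/31.1
   = 2.923 + 0.023 + 2.110
   = 5.06
p-value = 0.0798

Since p-value > α = 0.05, we fail to reject H₀.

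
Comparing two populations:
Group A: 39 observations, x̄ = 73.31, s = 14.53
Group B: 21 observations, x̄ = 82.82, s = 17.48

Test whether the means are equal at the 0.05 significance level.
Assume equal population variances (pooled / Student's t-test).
Student's two-sample t-test (equal variances):
H₀: μ₁ = μ₂
H₁: μ₁ ≠ μ₂
df = n₁ + n₂ - 2 = 58
Pooled variance s_p² = [(n₁-1)s₁² + (n₂-1)s₂²] / (n₁ + n₂ - 2) = [(38)(14.53²) + (20)(17.48²)] / 58 = 243.6828
SE = √(s_p²(1/n₁ + 1/n₂)) = √(243.6828 × (1/39 + 1/21)) = 4.2252
t = (x̄₁ - x̄₂) / SE = (73.31 - 82.82) / 4.2252 = -9.51 / 4.2252 = -2.251
p-value = 0.0282

Since p-value < α = 0.05, we reject H₀.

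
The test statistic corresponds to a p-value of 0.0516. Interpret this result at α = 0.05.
Since p = 0.0516 > α = 0.05, fail to reject H₀.
There is insufficient evidence to reject the null hypothesis; the result is not statistically significant at the 0.05 level.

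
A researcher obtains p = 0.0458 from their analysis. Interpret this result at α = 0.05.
Since p = 0.0458 < α = 0.05, reject H₀.
There is sufficient evidence to reject the null hypothesis; the result is statistically significant at the 0.05 level.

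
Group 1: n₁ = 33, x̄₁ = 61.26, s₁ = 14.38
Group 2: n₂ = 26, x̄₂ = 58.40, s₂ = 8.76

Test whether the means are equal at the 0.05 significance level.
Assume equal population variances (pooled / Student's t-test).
Student's two-sample t-test (equal variances):
H₀: μ₁ = μ₂
H₁: μ₁ ≠ μ₂
df = n₁ + n₂ - 2 = 57
Pooled variance s_p² = [(n₁-1)s₁² + (n₂-1)s₂²] / (n₁ + n₂ - 2) = [(32)(14.38²) + (25)(8.76²)] / 57 = 149.7463
SE = √(s_p²(1/n₁ + 1/n₂)) = √(149.7463 × (1/33 + 1/26)) = 3.2089
t = (x̄₁ - x̄₂) / SE = (61.26 - 58.40) / 3.2089 = 2.86 / 3.2089 = 0.891
p-value = 0.3765

Since p-value > α = 0.05, we fail to reject H₀.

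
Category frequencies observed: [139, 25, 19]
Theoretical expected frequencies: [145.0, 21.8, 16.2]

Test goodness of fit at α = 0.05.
Chi-square goodness of fit test:
H₀: observed counts match expected distribution
H₁: observed counts differ from expected distribution
df = k - 1 = 2
χ² = Σ(O - E)²/E
   = (139 - 145.0)²/145.0 + (25 - 21.8)²/21.8 + (19 - 16.2)²/16.2
   = 0.248 + 0.470 + 0.484
   = 1.20
p-value = 0.5483

Since p-value > α = 0.05, we fail to reject H₀.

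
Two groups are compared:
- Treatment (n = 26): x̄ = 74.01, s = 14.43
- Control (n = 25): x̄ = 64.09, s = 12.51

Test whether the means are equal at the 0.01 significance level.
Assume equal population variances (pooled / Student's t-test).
Student's two-sample t-test (equal variances):
H₀: μ₁ = μ₂
H₁: μ₁ ≠ μ₂
df = n₁ + n₂ - 2 = 49
Pooled variance s_p² = [(n₁-1)s₁² + (n₂-1)s₂²] / (n₁ + n₂ - 2) = [(25)(14.43²) + (24)(12.51²)] / 49 = 182.8903
SE = √(s_p²(1/n₁ + 1/n₂)) = √(182.8903 × (1/26 + 1/25)) = 3.7881
t = (x̄₁ - x̄₂) / SE = (74.01 - 64.09) / 3.7881 = 9.92 / 3.7881 = 2.619
p-value = 0.0117

Since p-value > α = 0.01, we fail to reject H₀.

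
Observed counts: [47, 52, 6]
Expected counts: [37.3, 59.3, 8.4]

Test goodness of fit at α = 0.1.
Chi-square goodness of fit test:
H₀: observed counts match expected distribution
H₁: observed counts differ from expected distribution
df = k - 1 = 2
χ² = Σ(O - E)²/E
   = (47 - 37.3)²/37.3 + (52 - 59.3)²/59.3 + (6 - 8.4)²/8.4
   = 2.523 + 0.899 + 0.686
   = 4.11
p-value = 0.1283

Since p-value > α = 0.1, we fail to reject H₀.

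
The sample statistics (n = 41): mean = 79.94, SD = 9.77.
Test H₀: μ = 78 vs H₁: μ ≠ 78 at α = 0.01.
One-sample t-test:
H₀: μ = 78
H₁: μ ≠ 78
df = n - 1 = 40
t = (x̄ - μ₀) / (s/√n) = (79.94 - 78) / (9.77/√41) = 1.271
p-value = 0.2109

Since p-value > α = 0.01, we fail to reject H₀.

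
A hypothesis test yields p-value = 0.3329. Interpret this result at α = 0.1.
Since p = 0.3329 > α = 0.1, fail to reject H₀.
There is insufficient evidence to reject the null hypothesis; the result is not statistically significant at the 0.1 level.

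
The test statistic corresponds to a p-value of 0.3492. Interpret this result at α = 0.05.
Since p = 0.3492 > α = 0.05, fail to reject H₀.
There is insufficient evidence to reject the null hypothesis; the result is not statistically significant at the 0.05 level.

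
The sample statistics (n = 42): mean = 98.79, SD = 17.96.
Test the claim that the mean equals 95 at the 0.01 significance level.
One-sample t-test:
H₀: μ = 95
H₁: μ ≠ 95
df = n - 1 = 41
t = (x̄ - μ₀) / (s/√n) = (98.79 - 95) / (17.96/√42) = 1.368
p-value = 0.1789

Since p-value > α = 0.01, we fail to reject H₀.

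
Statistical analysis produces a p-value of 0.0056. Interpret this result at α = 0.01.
Since p = 0.0056 < α = 0.01, reject H₀.
There is sufficient evidence to reject the null hypothesis; the result is statistically significant at the 0.01 level.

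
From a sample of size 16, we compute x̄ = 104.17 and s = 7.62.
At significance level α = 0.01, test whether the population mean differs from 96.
One-sample t-test:
H₀: μ = 96
H₁: μ ≠ 96
df = n - 1 = 15
t = (x̄ - μ₀) / (s/√n) = (104.17 - 96) / (7.62/√16) = 4.289
p-value = 0.0006

Since p-value < α = 0.01, we reject H₀.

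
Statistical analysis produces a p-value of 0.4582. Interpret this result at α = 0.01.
Since p = 0.4582 > α = 0.01, fail to reject H₀.
There is insufficient evidence to reject the null hypothesis; the result is not statistically significant at the 0.01 level.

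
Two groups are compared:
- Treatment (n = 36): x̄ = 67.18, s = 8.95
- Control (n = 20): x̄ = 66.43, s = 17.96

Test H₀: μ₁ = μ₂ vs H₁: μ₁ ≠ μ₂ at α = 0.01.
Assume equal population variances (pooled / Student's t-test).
Student's two-sample t-test (equal variances):
H₀: μ₁ = μ₂
H₁: μ₁ ≠ μ₂
df = n₁ + n₂ - 2 = 54
Pooled variance s_p² = [(n₁-1)s₁² + (n₂-1)s₂²] / (n₁ + n₂ - 2) = [(35)(8.95²) + (19)(17.96²)] / 54 = 165.4122
SE = √(s_p²(1/n₁ + 1/n₂)) = √(165.4122 × (1/36 + 1/20)) = 3.5868
t = (x̄₁ - x̄₂) / SE = (67.18 - 66.43) / 3.5868 = 0.75 / 3.5868 = 0.209
p-value = 0.8352

Since p-value > α = 0.01, we fail to reject H₀.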